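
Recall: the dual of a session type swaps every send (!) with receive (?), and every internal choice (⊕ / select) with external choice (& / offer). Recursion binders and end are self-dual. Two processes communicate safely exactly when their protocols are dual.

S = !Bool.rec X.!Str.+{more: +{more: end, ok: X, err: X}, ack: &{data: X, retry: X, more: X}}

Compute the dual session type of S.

!Bool ↦ ?Bool
  rec X ↦ rec X  (μ self-dual)
    !Str ↦ ?Str
      +{more,ack} ↦ &{more,ack}  (⊕→&)
        [more]
          +{more,ok,err} ↦ &{more,ok,err}  (⊕→&)
            [more]
              end self-dual
            [ok]
              X self-dual
            [err]
              X self-dual
        [ack]
          &{data,retry,more} ↦ +{data,retry,more}  (&→⊕)
            [data]
              X self-dual
            [retry]
              X self-dual
            [more]
              X self-dual

?Bool.rec X.?Str.&{more: &{more: end, ok: X, err: X}, ack: +{data: X, retry: X, more: X}}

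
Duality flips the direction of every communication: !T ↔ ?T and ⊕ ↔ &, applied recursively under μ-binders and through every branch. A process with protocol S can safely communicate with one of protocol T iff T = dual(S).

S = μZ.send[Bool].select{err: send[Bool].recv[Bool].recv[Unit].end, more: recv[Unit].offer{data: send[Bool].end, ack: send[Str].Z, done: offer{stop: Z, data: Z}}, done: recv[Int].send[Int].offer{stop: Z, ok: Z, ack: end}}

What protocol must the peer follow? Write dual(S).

μZ.recv[Bool].offer{err: recv[Bool].send[Bool].send[Unit].end, more: send[Unit].select{data: recv[Bool].end, ack: recv[Str].Z, done: select{stop: Z, data: Z}}, done: send[Int].recv[Int].select{stop: Z, ok: Z, ack: end}}

μZ → μZ  (rec unchanged)
  send[Bool] → recv[Bool]
    select{err,more,done} → offer{err,more,done}  (select→offer)
      [err]
        send[Bool] → recv[Bool]
          recv[Bool] → send[Bool]
            recv[Unit] → send[Unit]
              dual(end) = end
      [more]
        recv[Unit] → send[Unit]
          offer{data,ack,done} → select{data,ack,done}  (offer→select)
            [data]
              send[Bool] → recv[Bool]
                dual(end) = end
            [ack]
              send[Str] → recv[Str]
                dual(Z) = Z
            [done]
              offer{stop,data} → select{stop,data}  (offer→select)
                [stop]
                  dual(Z) = Z
                [data]
                  dual(Z) = Z
      [done]
        recv[Int] → send[Int]
          send[Int] → recv[Int]
            offer{stop,ok,ack} → select{stop,ok,ack}  (offer→select)
              [stop]
                dual(Z) = Z
              [ok]
                dual(Z) = Z
              [ack]
                dual(end) = end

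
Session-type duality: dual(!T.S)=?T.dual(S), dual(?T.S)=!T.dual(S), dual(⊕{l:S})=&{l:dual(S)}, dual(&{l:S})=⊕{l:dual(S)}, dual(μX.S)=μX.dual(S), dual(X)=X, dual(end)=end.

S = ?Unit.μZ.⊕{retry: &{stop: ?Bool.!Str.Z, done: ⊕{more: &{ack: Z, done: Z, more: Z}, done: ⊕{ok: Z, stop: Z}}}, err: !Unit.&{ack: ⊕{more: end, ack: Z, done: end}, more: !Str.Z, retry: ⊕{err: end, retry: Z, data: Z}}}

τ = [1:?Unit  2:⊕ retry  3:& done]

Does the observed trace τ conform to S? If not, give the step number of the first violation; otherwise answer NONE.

NONE

step 1: ?Unit  match  cont: μZ.…
step 2: ⊕ retry  match  cont: &{stop: ?Bool.!Str.μZ.…, done: ⊕{more: &{ack: μZ.…, done: μZ.…, more: μZ.…}, done: ⊕{ok: μZ.…, stop: μZ.…}}}
step 3: & done  match  cont: ⊕{more: &{ack: μZ.…, done: μZ.…, more: μZ.…}, done: ⊕{ok: μZ.…, stop: μZ.…}}
trace exhausted — no violation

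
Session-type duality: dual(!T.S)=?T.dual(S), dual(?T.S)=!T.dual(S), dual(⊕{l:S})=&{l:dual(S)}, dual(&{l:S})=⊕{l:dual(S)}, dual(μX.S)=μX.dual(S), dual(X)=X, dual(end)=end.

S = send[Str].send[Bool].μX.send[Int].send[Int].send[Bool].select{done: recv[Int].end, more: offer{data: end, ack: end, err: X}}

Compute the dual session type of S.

send[Str] → recv[Str]
  send[Bool] → recv[Bool]
    μX → μX  (μ self-dual)
      send[Int] → recv[Int]
        send[Int] → recv[Int]
          send[Bool] → recv[Bool]
            select{done,more} → offer{done,more}  (⊕→&)
              case done:
                recv[Int] → send[Int]
                  end ↦ end
              case more:
                offer{data,ack,err} → select{data,ack,err}  (offer→select)
                  case data:
                    end ↦ end
                  case ack:
                    end ↦ end
                  case err:
                    X ↦ X

recv[Str].recv[Bool].μX.recv[Int].recv[Int].recv[Bool].offer{done: send[Int].end, more: select{data: end, ack: end, err: X}}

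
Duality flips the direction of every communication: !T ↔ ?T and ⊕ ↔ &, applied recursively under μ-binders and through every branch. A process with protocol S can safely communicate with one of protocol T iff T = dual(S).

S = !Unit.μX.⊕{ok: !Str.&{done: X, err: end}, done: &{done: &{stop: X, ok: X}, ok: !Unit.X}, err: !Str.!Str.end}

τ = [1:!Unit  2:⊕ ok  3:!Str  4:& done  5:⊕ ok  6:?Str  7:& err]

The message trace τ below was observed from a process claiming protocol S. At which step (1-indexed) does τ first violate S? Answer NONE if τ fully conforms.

6

@1 !Unit  ✓  state: μX.…
@2 ⊕ ok  ✓  state: !Str.&{done: μX.…, err: end}
@3 !Str  ✓  state: &{done: μX.…, err: end}
@4 & done  ✓  state: μX.…
@5 ⊕ ok  ✓  state: !Str.&{done: μX.…, err: end}
@6 got ?Str, protocol expects !Str  ✗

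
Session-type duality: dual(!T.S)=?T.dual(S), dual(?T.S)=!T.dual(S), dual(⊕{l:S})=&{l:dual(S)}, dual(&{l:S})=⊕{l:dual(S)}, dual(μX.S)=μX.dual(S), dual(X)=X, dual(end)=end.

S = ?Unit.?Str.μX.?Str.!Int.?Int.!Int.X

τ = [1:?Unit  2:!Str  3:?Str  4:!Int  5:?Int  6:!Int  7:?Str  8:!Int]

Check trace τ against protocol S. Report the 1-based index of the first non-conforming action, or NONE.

2

[1] ?Unit  match  cont: ?Str.μX.…
[2] got !Str, protocol expects ?Str  ✗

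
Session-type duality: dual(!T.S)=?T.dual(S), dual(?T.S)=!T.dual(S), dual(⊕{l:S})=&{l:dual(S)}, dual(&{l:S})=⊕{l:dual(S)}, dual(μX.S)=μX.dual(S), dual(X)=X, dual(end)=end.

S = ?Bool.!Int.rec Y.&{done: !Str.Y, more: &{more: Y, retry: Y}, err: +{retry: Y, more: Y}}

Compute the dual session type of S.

?Bool → !Bool
  !Int → ?Int
    rec Y → rec Y  (rec unchanged)
      &{done,more,err} → +{done,more,err}  (external→internal)
        • done:
          !Str → ?Str
            Y ↦ Y
        • more:
          &{more,retry} → +{more,retry}  (external→internal)
            • more:
              Y ↦ Y
            • retry:
              Y ↦ Y
        • err:
          +{retry,more} → &{retry,more}  (internal→external)
            • retry:
              Y ↦ Y
            • more:
              Y ↦ Y

!Bool.?Int.rec Y.+{done: ?Str.Y, more: +{more: Y, retry: Y}, err: &{retry: Y, more: Y}}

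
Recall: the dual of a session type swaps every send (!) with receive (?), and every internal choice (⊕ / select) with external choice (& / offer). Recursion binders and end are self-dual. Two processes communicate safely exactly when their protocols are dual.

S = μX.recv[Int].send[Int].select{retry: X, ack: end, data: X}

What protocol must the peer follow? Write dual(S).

μX.send[Int].recv[Int].offer{retry: X, ack: end, data: X}

μX → μX  (rec unchanged)
  recv[Int] → send[Int]
    send[Int] → recv[Int]
      select{retry,ack,data} → offer{retry,ack,data}  (internal→external)
        [retry]
          dual(X) = X
        [ack]
          dual(end) = end
        [data]
          dual(X) = X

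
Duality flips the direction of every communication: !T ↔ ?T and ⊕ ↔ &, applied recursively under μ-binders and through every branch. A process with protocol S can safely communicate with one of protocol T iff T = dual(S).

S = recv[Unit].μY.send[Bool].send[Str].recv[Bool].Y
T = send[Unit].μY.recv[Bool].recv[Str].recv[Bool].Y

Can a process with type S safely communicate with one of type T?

recv[Unit] vs send[Unit]  ok
  μY vs μY  ok (rec unchanged)
    send[Bool] vs recv[Bool]  ok
      send[Str] vs recv[Str]  ok
        recv[Bool] vs recv[Bool]  ✗ same direction on both sides — not dual

NO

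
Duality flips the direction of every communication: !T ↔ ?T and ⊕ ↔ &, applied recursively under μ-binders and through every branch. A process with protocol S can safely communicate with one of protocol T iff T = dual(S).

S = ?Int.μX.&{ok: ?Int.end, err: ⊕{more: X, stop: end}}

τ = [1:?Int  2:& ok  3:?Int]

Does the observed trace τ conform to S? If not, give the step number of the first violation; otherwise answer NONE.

NONE

[1] ?Int  ok  state: μX.…
[2] & ok  ok  state: ?Int.end
[3] ?Int  ok  state: end
trace exhausted — no violation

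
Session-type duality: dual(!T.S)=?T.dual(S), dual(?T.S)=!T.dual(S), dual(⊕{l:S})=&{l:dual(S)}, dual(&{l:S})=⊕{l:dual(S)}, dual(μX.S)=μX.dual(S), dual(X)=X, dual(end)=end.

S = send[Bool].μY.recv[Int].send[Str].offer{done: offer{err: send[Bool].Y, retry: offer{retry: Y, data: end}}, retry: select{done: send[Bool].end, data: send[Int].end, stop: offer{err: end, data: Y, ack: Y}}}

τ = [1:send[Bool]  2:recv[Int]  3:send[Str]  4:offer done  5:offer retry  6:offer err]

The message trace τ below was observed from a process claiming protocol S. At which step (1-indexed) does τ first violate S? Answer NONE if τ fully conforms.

@1 send[Bool]  ✓  residual = μY.…
@2 recv[Int]  ✓  residual = send[Str].offer{done: offer{err: send[Bool].μY.…, retry: offer{retry: μY.…, data: end}}, retry: select{done: send[Bool].end, data: send[Int].end, stop: offer{err: end, data: μY.…, ack: μY.…}}}
@3 send[Str]  ✓  residual = offer{done: offer{err: send[Bool].μY.…, retry: offer{retry: μY.…, data: end}}, retry: select{done: send[Bool].end, data: send[Int].end, stop: offer{err: end, data: μY.…, ack: μY.…}}}
@4 offer done  ✓  residual = offer{err: send[Bool].μY.…, retry: offer{retry: μY.…, data: end}}
@5 offer retry  ✓  residual = offer{retry: μY.…, data: end}
@6 got offer err, protocol expects offer retry or offer data  ✗

6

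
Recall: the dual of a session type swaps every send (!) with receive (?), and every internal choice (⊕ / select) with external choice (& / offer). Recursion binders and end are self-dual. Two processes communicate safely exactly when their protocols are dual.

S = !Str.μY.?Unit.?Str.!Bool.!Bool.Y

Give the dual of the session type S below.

!Str → ?Str
  μY → μY  (μ self-dual)
    ?Unit → !Unit
      ?Str → !Str
        !Bool → ?Bool
          !Bool → ?Bool
            dual(Y) = Y

?Str.μY.!Unit.!Str.?Bool.?Bool.Y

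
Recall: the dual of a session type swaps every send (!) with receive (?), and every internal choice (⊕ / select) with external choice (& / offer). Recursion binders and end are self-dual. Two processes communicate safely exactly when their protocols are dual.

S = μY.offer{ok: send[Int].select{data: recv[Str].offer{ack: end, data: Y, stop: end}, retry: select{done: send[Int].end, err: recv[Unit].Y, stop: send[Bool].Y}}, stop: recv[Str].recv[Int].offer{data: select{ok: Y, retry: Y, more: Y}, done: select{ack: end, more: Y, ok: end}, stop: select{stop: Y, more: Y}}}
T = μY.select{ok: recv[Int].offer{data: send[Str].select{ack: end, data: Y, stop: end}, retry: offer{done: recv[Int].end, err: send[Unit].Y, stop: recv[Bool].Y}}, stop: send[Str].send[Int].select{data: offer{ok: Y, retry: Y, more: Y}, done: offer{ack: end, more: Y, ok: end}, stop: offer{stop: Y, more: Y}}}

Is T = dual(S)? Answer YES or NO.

YES

μY | μY  match (rec unchanged)
  offer{ok,stop} | select{ok,stop}  match labels match
    case ok:
      send[Int] | recv[Int]  match
        select{data,retry} | offer{data,retry}  match labels match
          case data:
            recv[Str] | send[Str]  match
              offer{ack,data,stop} | select{ack,data,stop}  match labels match
                case ack:
                  end | end  match
                case data:
                  Y | Y  match
                case stop:
                  end | end  match
          case retry:
            select{done,err,stop} | offer{done,err,stop}  match labels match
              case done:
                send[Int] | recv[Int]  match
                  end | end  match
              case err:
                recv[Unit] | send[Unit]  match
                  Y | Y  match
              case stop:
                send[Bool] | recv[Bool]  match
                  Y | Y  match
    case stop:
      recv[Str] | send[Str]  match
        recv[Int] | send[Int]  match
          offer{data,done,stop} | select{data,done,stop}  match labels match
            case data:
              select{ok,retry,more} | offer{ok,retry,more}  match labels match
                case ok:
                  Y | Y  match
                case retry:
                  Y | Y  match
                case more:
                  Y | Y  match
            case done:
              select{ack,more,ok} | offer{ack,more,ok}  match labels match
                case ack:
                  end | end  match
                case more:
                  Y | Y  match
                case ok:
                  end | end  match
            case stop:
              select{stop,more} | offer{stop,more}  match labels match
                case stop:
                  Y | Y  match
                case more:
                  Y | Y  match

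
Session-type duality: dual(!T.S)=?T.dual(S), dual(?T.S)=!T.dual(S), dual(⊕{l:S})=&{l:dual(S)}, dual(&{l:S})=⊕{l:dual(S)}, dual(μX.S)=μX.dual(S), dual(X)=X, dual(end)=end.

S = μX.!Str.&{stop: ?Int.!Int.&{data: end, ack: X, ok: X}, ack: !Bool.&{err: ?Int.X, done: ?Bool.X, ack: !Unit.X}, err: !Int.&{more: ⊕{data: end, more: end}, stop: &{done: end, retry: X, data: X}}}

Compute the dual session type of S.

μX.?Str.⊕{stop: !Int.?Int.⊕{data: end, ack: X, ok: X}, ack: ?Bool.⊕{err: !Int.X, done: !Bool.X, ack: ?Unit.X}, err: ?Int.⊕{more: &{data: end, more: end}, stop: ⊕{done: end, retry: X, data: X}}}

μX → μX  (μ self-dual)
  !Str → ?Str
    &{stop,ack,err} → ⊕{stop,ack,err}  (external→internal)
      [stop]
        ?Int → !Int
          !Int → ?Int
            &{data,ack,ok} → ⊕{data,ack,ok}  (external→internal)
              [data]
                end self-dual
              [ack]
                X self-dual
              [ok]
                X self-dual
      [ack]
        !Bool → ?Bool
          &{err,done,ack} → ⊕{err,done,ack}  (external→internal)
            [err]
              ?Int → !Int
                X self-dual
            [done]
              ?Bool → !Bool
                X self-dual
            [ack]
              !Unit → ?Unit
                X self-dual
      [err]
        !Int → ?Int
          &{more,stop} → ⊕{more,stop}  (external→internal)
            [more]
              ⊕{data,more} → &{data,more}  (⊕→&)
                [data]
                  end self-dual
                [more]
                  end self-dual
            [stop]
              &{done,retry,data} → ⊕{done,retry,data}  (external→internal)
                [done]
                  end self-dual
                [retry]
                  X self-dual
                [data]
                  X self-dual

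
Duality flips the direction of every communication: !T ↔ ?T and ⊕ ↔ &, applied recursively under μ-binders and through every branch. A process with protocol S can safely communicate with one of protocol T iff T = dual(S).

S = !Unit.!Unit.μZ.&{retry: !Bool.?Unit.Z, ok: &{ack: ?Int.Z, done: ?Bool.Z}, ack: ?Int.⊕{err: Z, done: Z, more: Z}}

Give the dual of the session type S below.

!Unit → ?Unit
  !Unit → ?Unit
    μZ → μZ  (rec unchanged)
      &{retry,ok,ack} → ⊕{retry,ok,ack}  (&→⊕)
        [retry]
          !Bool → ?Bool
            ?Unit → !Unit
              dual(Z) = Z
        [ok]
          &{ack,done} → ⊕{ack,done}  (&→⊕)
            [ack]
              ?Int → !Int
                dual(Z) = Z
            [done]
              ?Bool → !Bool
                dual(Z) = Z
        [ack]
          ?Int → !Int
            ⊕{err,done,more} → &{err,done,more}  (⊕→&)
              [err]
                dual(Z) = Z
              [done]
                dual(Z) = Z
              [more]
                dual(Z) = Z

?Unit.?Unit.μZ.⊕{retry: ?Bool.!Unit.Z, ok: ⊕{ack: !Int.Z, done: !Bool.Z}, ack: !Int.&{err: Z, done: Z, more: Z}}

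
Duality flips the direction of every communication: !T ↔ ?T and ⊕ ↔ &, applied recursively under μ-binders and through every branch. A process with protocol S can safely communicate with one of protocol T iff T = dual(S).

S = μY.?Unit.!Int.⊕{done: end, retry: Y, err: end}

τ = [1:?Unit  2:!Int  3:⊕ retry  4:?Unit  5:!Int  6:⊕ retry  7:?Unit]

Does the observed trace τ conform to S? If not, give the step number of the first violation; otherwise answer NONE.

@1 ?Unit  ok  residual = !Int.⊕{done: end, retry: μY.…, err: end}
@2 !Int  ok  residual = ⊕{done: end, retry: μY.…, err: end}
@3 ⊕ retry  ok  residual = μY.…
@4 ?Unit  ok  residual = !Int.⊕{done: end, retry: μY.…, err: end}
@5 !Int  ok  residual = ⊕{done: end, retry: μY.…, err: end}
@6 ⊕ retry  ok  residual = μY.…
@7 ?Unit  ok  residual = !Int.⊕{done: end, retry: μY.…, err: end}
τ conforms to S (length 7)

NONE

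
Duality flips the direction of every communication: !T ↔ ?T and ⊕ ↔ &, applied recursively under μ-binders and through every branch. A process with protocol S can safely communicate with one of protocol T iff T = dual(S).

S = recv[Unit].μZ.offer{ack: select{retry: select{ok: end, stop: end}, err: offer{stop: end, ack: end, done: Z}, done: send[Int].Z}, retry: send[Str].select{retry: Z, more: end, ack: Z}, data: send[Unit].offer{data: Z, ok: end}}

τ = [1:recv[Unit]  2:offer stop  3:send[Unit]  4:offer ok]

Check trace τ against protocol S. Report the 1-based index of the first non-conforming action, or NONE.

@1 recv[Unit]  match  residual = μZ.…
@2 got offer stop, protocol expects offer ack or offer retry or offer data  ✗

2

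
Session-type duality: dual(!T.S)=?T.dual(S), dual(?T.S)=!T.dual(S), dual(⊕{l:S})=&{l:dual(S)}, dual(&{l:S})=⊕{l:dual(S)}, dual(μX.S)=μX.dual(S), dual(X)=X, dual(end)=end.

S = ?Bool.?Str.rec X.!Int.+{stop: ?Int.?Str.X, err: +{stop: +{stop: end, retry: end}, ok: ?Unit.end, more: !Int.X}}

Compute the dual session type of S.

!Bool.!Str.rec X.?Int.&{stop: !Int.!Str.X, err: &{stop: &{stop: end, retry: end}, ok: !Unit.end, more: ?Int.X}}

?Bool ↦ !Bool
  ?Str ↦ !Str
    rec X ↦ rec X  (μ self-dual)
      !Int ↦ ?Int
        +{stop,err} ↦ &{stop,err}  (⊕→&)
          • stop:
            ?Int ↦ !Int
              ?Str ↦ !Str
                X self-dual
          • err:
            +{stop,ok,more} ↦ &{stop,ok,more}  (⊕→&)
              • stop:
                +{stop,retry} ↦ &{stop,retry}  (⊕→&)
                  • stop:
                    end self-dual
                  • retry:
                    end self-dual
              • ok:
                ?Unit ↦ !Unit
                  end self-dual
              • more:
                !Int ↦ ?Int
                  X self-dual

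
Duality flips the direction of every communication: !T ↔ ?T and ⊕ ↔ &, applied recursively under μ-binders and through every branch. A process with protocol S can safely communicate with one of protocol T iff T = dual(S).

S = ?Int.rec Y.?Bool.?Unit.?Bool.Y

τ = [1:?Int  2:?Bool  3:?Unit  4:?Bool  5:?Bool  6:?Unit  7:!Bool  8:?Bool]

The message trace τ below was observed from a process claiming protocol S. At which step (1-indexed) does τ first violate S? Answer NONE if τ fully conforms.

@1 ?Int  match  state: rec Y.…
@2 ?Bool  match  state: ?Unit.?Bool.rec Y.…
@3 ?Unit  match  state: ?Bool.rec Y.…
@4 ?Bool  match  state: rec Y.…
@5 ?Bool  match  state: ?Unit.?Bool.rec Y.…
@6 ?Unit  match  state: ?Bool.rec Y.…
@7 got !Bool, protocol expects ?Bool  ✗

7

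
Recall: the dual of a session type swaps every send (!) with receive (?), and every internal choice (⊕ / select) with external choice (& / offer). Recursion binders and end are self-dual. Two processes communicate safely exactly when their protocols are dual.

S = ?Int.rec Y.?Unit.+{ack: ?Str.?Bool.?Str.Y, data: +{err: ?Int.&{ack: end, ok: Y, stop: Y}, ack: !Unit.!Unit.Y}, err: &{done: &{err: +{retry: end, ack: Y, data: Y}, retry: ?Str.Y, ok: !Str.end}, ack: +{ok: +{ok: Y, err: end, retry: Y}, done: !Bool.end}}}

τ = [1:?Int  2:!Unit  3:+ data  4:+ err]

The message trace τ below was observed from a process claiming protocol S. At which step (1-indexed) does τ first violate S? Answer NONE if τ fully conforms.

2

step 1: ?Int  match  residual = rec Y.…
step 2: got !Unit, protocol expects ?Unit  ✗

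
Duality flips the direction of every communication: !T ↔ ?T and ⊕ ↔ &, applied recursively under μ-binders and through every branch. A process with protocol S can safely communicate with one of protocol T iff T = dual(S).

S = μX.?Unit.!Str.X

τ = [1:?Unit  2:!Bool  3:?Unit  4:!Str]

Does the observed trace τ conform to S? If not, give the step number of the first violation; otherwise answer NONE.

@1 ?Unit  ok  now at !Str.μX.…
@2 got !Bool, protocol expects !Str  ✗

2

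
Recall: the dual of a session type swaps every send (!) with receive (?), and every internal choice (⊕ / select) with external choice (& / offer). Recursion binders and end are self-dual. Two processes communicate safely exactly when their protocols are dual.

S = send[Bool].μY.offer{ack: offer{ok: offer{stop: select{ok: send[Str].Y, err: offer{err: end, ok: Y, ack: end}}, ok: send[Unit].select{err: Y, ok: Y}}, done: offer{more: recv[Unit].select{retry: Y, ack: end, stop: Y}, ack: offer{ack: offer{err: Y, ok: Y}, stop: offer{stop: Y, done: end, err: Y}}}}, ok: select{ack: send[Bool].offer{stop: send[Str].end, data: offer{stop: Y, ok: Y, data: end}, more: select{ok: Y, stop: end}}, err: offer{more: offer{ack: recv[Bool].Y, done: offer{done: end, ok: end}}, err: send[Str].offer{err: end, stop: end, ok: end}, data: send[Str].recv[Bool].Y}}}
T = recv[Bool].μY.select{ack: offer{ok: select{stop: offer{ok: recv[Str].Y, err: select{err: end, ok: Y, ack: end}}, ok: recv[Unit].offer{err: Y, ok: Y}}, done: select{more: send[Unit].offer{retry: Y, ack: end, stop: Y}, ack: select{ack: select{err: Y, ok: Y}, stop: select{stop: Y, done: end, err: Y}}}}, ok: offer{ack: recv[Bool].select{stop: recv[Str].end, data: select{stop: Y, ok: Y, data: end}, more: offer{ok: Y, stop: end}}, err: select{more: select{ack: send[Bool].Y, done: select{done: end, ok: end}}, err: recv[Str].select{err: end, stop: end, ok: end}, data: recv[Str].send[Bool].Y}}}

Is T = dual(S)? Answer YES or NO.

send[Bool] vs recv[Bool]  ✓
  μY vs μY  ✓ (rec unchanged)
    offer{ack,ok} vs select{ack,ok}  ✓ labels match
      case ack:
        offer{ok,done} vs offer{ok,done}  ✗ choice polarity not flipped — not dual

NO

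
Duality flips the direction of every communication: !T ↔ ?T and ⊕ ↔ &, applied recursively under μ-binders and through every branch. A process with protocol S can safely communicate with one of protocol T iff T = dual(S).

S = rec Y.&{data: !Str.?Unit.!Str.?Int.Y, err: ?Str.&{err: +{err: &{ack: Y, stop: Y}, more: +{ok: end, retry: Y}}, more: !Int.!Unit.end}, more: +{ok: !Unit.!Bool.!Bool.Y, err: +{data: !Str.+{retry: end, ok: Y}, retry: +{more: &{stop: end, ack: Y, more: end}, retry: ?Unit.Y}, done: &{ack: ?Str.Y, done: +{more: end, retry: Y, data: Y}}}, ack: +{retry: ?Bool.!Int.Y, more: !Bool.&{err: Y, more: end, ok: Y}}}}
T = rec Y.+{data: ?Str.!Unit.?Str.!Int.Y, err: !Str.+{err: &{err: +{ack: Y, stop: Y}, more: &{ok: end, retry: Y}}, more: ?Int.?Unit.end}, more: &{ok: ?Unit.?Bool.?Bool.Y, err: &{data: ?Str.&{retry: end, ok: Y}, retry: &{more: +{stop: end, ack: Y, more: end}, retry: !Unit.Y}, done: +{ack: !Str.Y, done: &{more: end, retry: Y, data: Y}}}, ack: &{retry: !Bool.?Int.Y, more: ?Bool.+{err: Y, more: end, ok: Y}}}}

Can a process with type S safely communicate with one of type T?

rec Y vs rec Y  ✓ (rec unchanged)
  &{data,err,more} vs +{data,err,more}  ✓ labels match
    • data:
      !Str vs ?Str  ✓
        ?Unit vs !Unit  ✓
          !Str vs ?Str  ✓
            ?Int vs !Int  ✓
              Y vs Y  ✓
    • err:
      ?Str vs !Str  ✓
        &{err,more} vs +{err,more}  ✓ labels match
          • err:
            +{err,more} vs &{err,more}  ✓ labels match
              • err:
                &{ack,stop} vs +{ack,stop}  ✓ labels match
                  • ack:
                    Y vs Y  ✓
                  • stop:
                    Y vs Y  ✓
              • more:
                +{ok,retry} vs &{ok,retry}  ✓ labels match
                  • ok:
                    end vs end  ✓
                  • retry:
                    Y vs Y  ✓
          • more:
            !Int vs ?Int  ✓
              !Unit vs ?Unit  ✓
                end vs end  ✓
    • more:
      +{ok,err,ack} vs &{ok,err,ack}  ✓ labels match
        • ok:
          !Unit vs ?Unit  ✓
            !Bool vs ?Bool  ✓
              !Bool vs ?Bool  ✓
                Y vs Y  ✓
        • err:
          +{data,retry,done} vs &{data,retry,done}  ✓ labels match
            • data:
              !Str vs ?Str  ✓
                +{retry,ok} vs &{retry,ok}  ✓ labels match
                  • retry:
                    end vs end  ✓
                  • ok:
                    Y vs Y  ✓
            • retry:
              +{more,retry} vs &{more,retry}  ✓ labels match
                • more:
                  &{stop,ack,more} vs +{stop,ack,more}  ✓ labels match
                    • stop:
                      end vs end  ✓
                    • ack:
                      Y vs Y  ✓
                    • more:
                      end vs end  ✓
                • retry:
                  ?Unit vs !Unit  ✓
                    Y vs Y  ✓
            • done:
              &{ack,done} vs +{ack,done}  ✓ labels match
                • ack:
                  ?Str vs !Str  ✓
                    Y vs Y  ✓
                • done:
                  +{more,retry,data} vs &{more,retry,data}  ✓ labels match
                    • more:
                      end vs end  ✓
                    • retry:
                      Y vs Y  ✓
                    • data:
                      Y vs Y  ✓
        • ack:
          +{retry,more} vs &{retry,more}  ✓ labels match
            • retry:
              ?Bool vs !Bool  ✓
                !Int vs ?Int  ✓
                  Y vs Y  ✓
            • more:
              !Bool vs ?Bool  ✓
                &{err,more,ok} vs +{err,more,ok}  ✓ labels match
                  • err:
                    Y vs Y  ✓
                  • more:
                    end vs end  ✓
                  • ok:
                    Y vs Y  ✓

YES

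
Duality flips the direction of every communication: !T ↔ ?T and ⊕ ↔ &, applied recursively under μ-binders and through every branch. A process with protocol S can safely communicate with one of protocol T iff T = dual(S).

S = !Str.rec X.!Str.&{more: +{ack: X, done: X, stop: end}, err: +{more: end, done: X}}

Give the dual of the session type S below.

!Str → ?Str
  rec X → rec X  (μ self-dual)
    !Str → ?Str
      &{more,err} → +{more,err}  (external→internal)
        • more:
          +{ack,done,stop} → &{ack,done,stop}  (internal→external)
            • ack:
              X ↦ X
            • done:
              X ↦ X
            • stop:
              end ↦ end
        • err:
          +{more,done} → &{more,done}  (internal→external)
            • more:
              end ↦ end
            • done:
              X ↦ X

?Str.rec X.?Str.+{more: &{ack: X, done: X, stop: end}, err: &{more: end, done: X}}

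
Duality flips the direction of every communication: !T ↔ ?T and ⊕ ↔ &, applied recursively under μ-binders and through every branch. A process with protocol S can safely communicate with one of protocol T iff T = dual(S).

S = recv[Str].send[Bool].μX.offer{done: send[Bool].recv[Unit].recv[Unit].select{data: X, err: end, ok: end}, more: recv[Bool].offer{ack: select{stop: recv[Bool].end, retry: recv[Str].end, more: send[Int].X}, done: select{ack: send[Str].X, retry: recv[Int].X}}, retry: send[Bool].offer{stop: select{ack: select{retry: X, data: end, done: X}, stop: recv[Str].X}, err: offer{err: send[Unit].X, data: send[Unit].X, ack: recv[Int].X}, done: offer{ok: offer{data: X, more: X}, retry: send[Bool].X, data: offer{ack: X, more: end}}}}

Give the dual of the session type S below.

recv[Str] → send[Str]
  send[Bool] → recv[Bool]
    μX → μX  (μ self-dual)
      offer{done,more,retry} → select{done,more,retry}  (external→internal)
        case done:
          send[Bool] → recv[Bool]
            recv[Unit] → send[Unit]
              recv[Unit] → send[Unit]
                select{data,err,ok} → offer{data,err,ok}  (⊕→&)
                  case data:
                    X self-dual
                  case err:
                    end self-dual
                  case ok:
                    end self-dual
        case more:
          recv[Bool] → send[Bool]
            offer{ack,done} → select{ack,done}  (external→internal)
              case ack:
                select{stop,retry,more} → offer{stop,retry,more}  (⊕→&)
                  case stop:
                    recv[Bool] → send[Bool]
                      end self-dual
                  case retry:
                    recv[Str] → send[Str]
                      end self-dual
                  case more:
                    send[Int] → recv[Int]
                      X self-dual
              case done:
                select{ack,retry} → offer{ack,retry}  (⊕→&)
                  case ack:
                    send[Str] → recv[Str]
                      X self-dual
                  case retry:
                    recv[Int] → send[Int]
                      X self-dual
        case retry:
          send[Bool] → recv[Bool]
            offer{stop,err,done} → select{stop,err,done}  (external→internal)
              case stop:
                select{ack,stop} → offer{ack,stop}  (⊕→&)
                  case ack:
                    select{retry,data,done} → offer{retry,data,done}  (⊕→&)
                      case retry:
                        X self-dual
                      case data:
                        end self-dual
                      case done:
                        X self-dual
                  case stop:
                    recv[Str] → send[Str]
                      X self-dual
              case err:
                offer{err,data,ack} → select{err,data,ack}  (external→internal)
                  case err:
                    send[Unit] → recv[Unit]
                      X self-dual
                  case data:
                    send[Unit] → recv[Unit]
                      X self-dual
                  case ack:
                    recv[Int] → send[Int]
                      X self-dual
              case done:
                offer{ok,retry,data} → select{ok,retry,data}  (external→internal)
                  case ok:
                    offer{data,more} → select{data,more}  (external→internal)
                      case data:
                        X self-dual
                      case more:
                        X self-dual
                  case retry:
                    send[Bool] → recv[Bool]
                      X self-dual
                  case data:
                    offer{ack,more} → select{ack,more}  (external→internal)
                      case ack:
                        X self-dual
                      case more:
                        end self-dual

send[Str].recv[Bool].μX.select{done: recv[Bool].send[Unit].send[Unit].offer{data: X, err: end, ok: end}, more: send[Bool].select{ack: offer{stop: send[Bool].end, retry: send[Str].end, more: recv[Int].X}, done: offer{ack: recv[Str].X, retry: send[Int].X}}, retry: recv[Bool].select{stop: offer{ack: offer{retry: X, data: end, done: X}, stop: send[Str].X}, err: select{err: recv[Unit].X, data: recv[Unit].X, ack: send[Int].X}, done: select{ok: select{data: X, more: X}, retry: recv[Bool].X, data: select{ack: X, more: end}}}}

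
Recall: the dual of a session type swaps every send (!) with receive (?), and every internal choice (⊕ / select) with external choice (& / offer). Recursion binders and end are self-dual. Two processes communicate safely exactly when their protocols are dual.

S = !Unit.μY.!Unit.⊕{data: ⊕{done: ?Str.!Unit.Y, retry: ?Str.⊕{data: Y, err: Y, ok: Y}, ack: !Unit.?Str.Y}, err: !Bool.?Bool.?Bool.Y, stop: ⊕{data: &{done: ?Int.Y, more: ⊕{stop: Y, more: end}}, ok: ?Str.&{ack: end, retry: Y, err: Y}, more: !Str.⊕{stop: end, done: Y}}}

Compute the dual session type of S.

?Unit.μY.?Unit.&{data: &{done: !Str.?Unit.Y, retry: !Str.&{data: Y, err: Y, ok: Y}, ack: ?Unit.!Str.Y}, err: ?Bool.!Bool.!Bool.Y, stop: &{data: ⊕{done: !Int.Y, more: &{stop: Y, more: end}}, ok: !Str.⊕{ack: end, retry: Y, err: Y}, more: ?Str.&{stop: end, done: Y}}}

!Unit ↦ ?Unit
  μY ↦ μY  (μ self-dual)
    !Unit ↦ ?Unit
      ⊕{data,err,stop} ↦ &{data,err,stop}  (⊕→&)
        case data:
          ⊕{done,retry,ack} ↦ &{done,retry,ack}  (⊕→&)
            case done:
              ?Str ↦ !Str
                !Unit ↦ ?Unit
                  dual(Y) = Y
            case retry:
              ?Str ↦ !Str
                ⊕{data,err,ok} ↦ &{data,err,ok}  (⊕→&)
                  case data:
                    dual(Y) = Y
                  case err:
                    dual(Y) = Y
                  case ok:
                    dual(Y) = Y
            case ack:
              !Unit ↦ ?Unit
                ?Str ↦ !Str
                  dual(Y) = Y
        case err:
          !Bool ↦ ?Bool
            ?Bool ↦ !Bool
              ?Bool ↦ !Bool
                dual(Y) = Y
        case stop:
          ⊕{data,ok,more} ↦ &{data,ok,more}  (⊕→&)
            case data:
              &{done,more} ↦ ⊕{done,more}  (&→⊕)
                case done:
                  ?Int ↦ !Int
                    dual(Y) = Y
                case more:
                  ⊕{stop,more} ↦ &{stop,more}  (⊕→&)
                    case stop:
                      dual(Y) = Y
                    case more:
                      dual(end) = end
            case ok:
              ?Str ↦ !Str
                &{ack,retry,err} ↦ ⊕{ack,retry,err}  (&→⊕)
                  case ack:
                    dual(end) = end
                  case retry:
                    dual(Y) = Y
                  case err:
                    dual(Y) = Y
            case more:
              !Str ↦ ?Str
                ⊕{stop,done} ↦ &{stop,done}  (⊕→&)
                  case stop:
                    dual(end) = end
                  case done:
                    dual(Y) = Y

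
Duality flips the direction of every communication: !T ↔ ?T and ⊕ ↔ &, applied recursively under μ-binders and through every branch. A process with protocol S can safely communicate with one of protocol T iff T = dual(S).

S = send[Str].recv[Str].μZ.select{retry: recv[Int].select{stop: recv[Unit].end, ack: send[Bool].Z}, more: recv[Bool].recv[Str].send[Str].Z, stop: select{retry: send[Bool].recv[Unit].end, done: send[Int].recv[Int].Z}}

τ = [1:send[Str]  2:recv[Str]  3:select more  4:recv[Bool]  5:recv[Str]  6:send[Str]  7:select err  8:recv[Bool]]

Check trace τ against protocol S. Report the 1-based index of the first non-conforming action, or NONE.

7

step 1: send[Str]  match  residual = recv[Str].μZ.…
step 2: recv[Str]  match  residual = μZ.…
step 3: select more  match  residual = recv[Bool].recv[Str].send[Str].μZ.…
step 4: recv[Bool]  match  residual = recv[Str].send[Str].μZ.…
step 5: recv[Str]  match  residual = send[Str].μZ.…
step 6: send[Str]  match  residual = μZ.…
step 7: got select err, protocol expects select retry or select more or select stop  ✗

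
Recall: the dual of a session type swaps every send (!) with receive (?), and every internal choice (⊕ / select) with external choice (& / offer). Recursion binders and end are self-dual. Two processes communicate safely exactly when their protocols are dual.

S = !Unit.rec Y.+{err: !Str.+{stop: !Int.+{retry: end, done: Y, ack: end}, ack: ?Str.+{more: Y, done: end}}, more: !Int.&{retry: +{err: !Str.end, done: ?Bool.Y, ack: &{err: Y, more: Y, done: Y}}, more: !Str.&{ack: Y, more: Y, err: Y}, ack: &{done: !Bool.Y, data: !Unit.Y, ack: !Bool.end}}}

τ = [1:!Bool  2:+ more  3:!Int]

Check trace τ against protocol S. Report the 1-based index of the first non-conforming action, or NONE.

1

[1] got !Bool, protocol expects !Unit  ✗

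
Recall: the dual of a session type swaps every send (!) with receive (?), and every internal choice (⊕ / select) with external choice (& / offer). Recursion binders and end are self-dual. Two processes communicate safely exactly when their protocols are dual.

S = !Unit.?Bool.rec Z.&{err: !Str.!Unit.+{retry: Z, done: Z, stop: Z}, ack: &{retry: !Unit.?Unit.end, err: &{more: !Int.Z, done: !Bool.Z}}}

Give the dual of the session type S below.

!Unit → ?Unit
  ?Bool → !Bool
    rec Z → rec Z  (μ self-dual)
      &{err,ack} → +{err,ack}  (&→⊕)
        • err:
          !Str → ?Str
            !Unit → ?Unit
              +{retry,done,stop} → &{retry,done,stop}  (internal→external)
                • retry:
                  dual(Z) = Z
                • done:
                  dual(Z) = Z
                • stop:
                  dual(Z) = Z
        • ack:
          &{retry,err} → +{retry,err}  (&→⊕)
            • retry:
              !Unit → ?Unit
                ?Unit → !Unit
                  dual(end) = end
            • err:
              &{more,done} → +{more,done}  (&→⊕)
                • more:
                  !Int → ?Int
                    dual(Z) = Z
                • done:
                  !Bool → ?Bool
                    dual(Z) = Z

?Unit.!Bool.rec Z.+{err: ?Str.?Unit.&{retry: Z, done: Z, stop: Z}, ack: +{retry: ?Unit.!Unit.end, err: +{more: ?Int.Z, done: ?Bool.Z}}}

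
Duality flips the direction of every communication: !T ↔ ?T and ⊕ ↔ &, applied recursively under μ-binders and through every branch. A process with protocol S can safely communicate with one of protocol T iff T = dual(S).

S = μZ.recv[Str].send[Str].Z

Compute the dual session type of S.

μZ.send[Str].recv[Str].Z

μZ = μZ  (μ self-dual)
  recv[Str] = send[Str]
    send[Str] = recv[Str]
      dual(Z) = Z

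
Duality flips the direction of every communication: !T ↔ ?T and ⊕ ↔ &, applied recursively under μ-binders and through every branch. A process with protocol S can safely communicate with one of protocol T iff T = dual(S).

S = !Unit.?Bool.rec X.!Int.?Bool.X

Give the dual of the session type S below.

!Unit = ?Unit
  ?Bool = !Bool
    rec X = rec X  (rec unchanged)
      !Int = ?Int
        ?Bool = !Bool
          X ↦ X

?Unit.!Bool.rec X.?Int.!Bool.X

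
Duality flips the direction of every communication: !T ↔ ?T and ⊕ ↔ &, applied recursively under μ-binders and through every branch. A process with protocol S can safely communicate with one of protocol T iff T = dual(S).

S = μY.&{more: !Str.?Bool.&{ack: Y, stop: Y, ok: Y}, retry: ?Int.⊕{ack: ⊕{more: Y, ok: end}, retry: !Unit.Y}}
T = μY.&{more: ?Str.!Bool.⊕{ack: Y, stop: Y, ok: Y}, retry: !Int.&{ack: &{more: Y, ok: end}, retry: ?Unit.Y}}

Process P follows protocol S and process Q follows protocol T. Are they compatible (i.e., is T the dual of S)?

NO

μY | μY  ✓ (binder kept)
  &{more,retry} | &{more,retry}  ✗ choice polarity not flipped — not dual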